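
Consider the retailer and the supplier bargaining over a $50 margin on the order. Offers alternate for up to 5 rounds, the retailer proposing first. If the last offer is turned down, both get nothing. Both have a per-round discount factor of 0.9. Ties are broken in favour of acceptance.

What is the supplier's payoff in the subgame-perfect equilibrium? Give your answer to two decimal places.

Solve by backward induction from round 5.
Round 5 (the retailer proposes): rejection yields 0 for the supplier; the retailer offers 0 and keeps 50.
Round 4 (the supplier proposes): the retailer can get 50 next round, worth 0.9 × 50 = 45 now. The supplier offers 45 and keeps 50 − 45 = 5.
Round 3 (the retailer proposes): the supplier can get 5 next round, worth 0.9 × 5 = 4.5 now. The retailer offers 4.5 and keeps 50 − 4.5 = 45.5.
Round 2 (the supplier proposes): the retailer can get 45.5 next round, worth 0.9 × 45.5 = 40.95 now; the supplier offers that and keeps 9.05.
Round 1 (the retailer proposes): the supplier can get 9.05 next round, worth 0.9 × 9.05 = 8.145 now. The retailer offers 8.145 and keeps 50 − 8.145 = 41.855.

8.15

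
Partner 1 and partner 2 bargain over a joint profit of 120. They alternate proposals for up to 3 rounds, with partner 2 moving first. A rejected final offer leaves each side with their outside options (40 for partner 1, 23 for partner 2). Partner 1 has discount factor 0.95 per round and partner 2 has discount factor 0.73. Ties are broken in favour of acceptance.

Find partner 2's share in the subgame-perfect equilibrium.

Round 3 (partner 2 proposes): partner 1 gets 40 if talks fail, so partner 2 offers 40 and keeps 80.
Round 2 (partner 1 proposes): partner 2 can get 80 next round, worth 0.73 × 80 = 58.4 now, so partner 1 offers 58.4, keeping 61.6.
Round 1 (partner 2 proposes): partner 1 can get 61.6 next round, worth 0.95 × 61.6 = 58.52 now; partner 2 offers that and keeps 61.48.

61.48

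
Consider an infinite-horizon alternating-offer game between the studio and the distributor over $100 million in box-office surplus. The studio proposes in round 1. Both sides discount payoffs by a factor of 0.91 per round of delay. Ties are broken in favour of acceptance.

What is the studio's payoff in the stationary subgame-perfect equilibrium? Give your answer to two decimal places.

52.36

When the studio proposes, the distributor accepts any offer worth at least 0.91 times what the distributor would get by proposing next round; and vice versa.
This gives x = 100 − 0.91y and y = 100 − 0.91x, where x and y are each side's share when it proposes.
Hence (1 − 0.91·0.91)x = 100(1 − 0.91), i.e. 0.1719·x = 9.
x ≈ 52.3560; the distributor's share is 100 − x ≈ 47.6440.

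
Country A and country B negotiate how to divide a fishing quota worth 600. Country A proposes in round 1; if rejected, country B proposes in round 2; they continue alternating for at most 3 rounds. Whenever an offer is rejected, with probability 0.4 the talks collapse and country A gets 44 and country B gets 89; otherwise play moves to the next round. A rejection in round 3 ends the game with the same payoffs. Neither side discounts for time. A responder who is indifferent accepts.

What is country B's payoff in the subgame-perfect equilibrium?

By backward induction:
Round 3 (country A proposes): country B gets 89 if talks fail, so country A offers 89 and keeps 511.
Round 2 (country B proposes): rejecting gives country A an expected 0.6 × 511 + 0.4 × 44 = 324.2. Country B offers 324.2 and keeps 600 − 324.2 = 275.8.
Round 1 (country A proposes): rejecting gives country B an expected 0.6 × 275.8 + 0.4 × 89 = 201.08. Country A offers 201.08 and keeps 600 − 201.08 = 398.92.

201.08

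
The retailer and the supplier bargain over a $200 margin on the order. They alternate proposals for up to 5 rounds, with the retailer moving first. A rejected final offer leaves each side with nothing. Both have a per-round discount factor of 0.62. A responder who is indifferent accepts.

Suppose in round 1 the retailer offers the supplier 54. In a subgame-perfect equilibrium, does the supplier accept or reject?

Round 5 (the retailer proposes): rejection yields 0 for the supplier; the retailer offers 0 and keeps 200.
Round 4 (the supplier proposes): the retailer can get 200 next round, worth 0.62 × 200 = 124 now, so the supplier offers 124, keeping 76.
Round 3 (the retailer proposes): the supplier can get 76 next round, worth 0.62 × 76 = 47.12 now. The retailer offers 47.12 and keeps 200 − 47.12 = 152.88.
Round 2 (the supplier proposes): the retailer can get 152.88 next round, worth 0.62 × 152.88 = 94.7856 now, so the supplier offers 94.7856, keeping 105.2144.
So by rejecting in round 1, the supplier gets 105.2144 next round, worth 0.62 × 105.2144 = 65.232928 now.
Offer 54 < 65.232928, so the supplier rejects.

Reject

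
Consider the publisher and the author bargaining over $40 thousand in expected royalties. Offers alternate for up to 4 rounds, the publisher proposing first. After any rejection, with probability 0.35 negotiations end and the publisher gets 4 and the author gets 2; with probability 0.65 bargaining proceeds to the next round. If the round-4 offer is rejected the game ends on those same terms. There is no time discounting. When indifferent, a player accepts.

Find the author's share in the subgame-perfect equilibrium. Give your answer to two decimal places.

By backward induction:
Round 4 (the author proposes): the publisher gets 4 if talks fail, so the author offers 4 and keeps 36.
Round 3 (the publisher proposes): rejecting gives the author an expected 0.65 × 36 + 0.35 × 2 = 24.1; the publisher offers that and keeps 15.9.
Round 2 (the author proposes): rejecting gives the publisher an expected 0.65 × 15.9 + 0.35 × 4 = 11.735. The author offers 11.735 and keeps 40 − 11.735 = 28.265.
Round 1 (the publisher proposes): rejecting gives the author an expected 0.65 × 28.265 + 0.35 × 2 = 19.07225, so the publisher offers 19.07225, keeping 20.92775.

19.07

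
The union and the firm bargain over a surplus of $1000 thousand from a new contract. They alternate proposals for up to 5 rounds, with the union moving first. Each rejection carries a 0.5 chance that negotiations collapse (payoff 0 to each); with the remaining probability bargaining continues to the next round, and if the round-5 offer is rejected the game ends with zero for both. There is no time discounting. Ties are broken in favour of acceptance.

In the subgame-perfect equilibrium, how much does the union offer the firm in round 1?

Round 5 (the union proposes): the firm will accept anything ≥ 0, so the union offers 0 and keeps 1000.
Round 4 (the firm proposes): rejecting gives the union an expected 0.5 × 1000 = 500. The firm offers 500 and keeps 1000 − 500 = 500.
Round 3 (the union proposes): rejecting gives the firm an expected 0.5 × 500 = 250, so the union offers 250, keeping 750.
Round 2 (the firm proposes): rejecting gives the union an expected 0.5 × 750 = 375, so the firm offers 375, keeping 625.
Round 1 (the union proposes): rejecting gives the firm an expected 0.5 × 625 = 312.5. The union offers 312.5 and keeps 1000 − 312.5 = 687.5.

312.5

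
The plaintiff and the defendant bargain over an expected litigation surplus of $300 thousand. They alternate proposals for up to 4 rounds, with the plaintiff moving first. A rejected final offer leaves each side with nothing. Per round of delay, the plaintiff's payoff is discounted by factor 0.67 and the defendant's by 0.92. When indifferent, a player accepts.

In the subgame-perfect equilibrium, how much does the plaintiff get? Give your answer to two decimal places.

Solve by backward induction from round 4.
Round 4 (the defendant proposes): the plaintiff will accept anything ≥ 0, so the defendant offers 0 and keeps 300.
Round 3 (the plaintiff proposes): the defendant can get 300 next round, worth 0.92 × 300 = 276 now. The plaintiff offers 276 and keeps 300 − 276 = 24.
Round 2 (the defendant proposes): the plaintiff can get 24 next round, worth 0.67 × 24 = 16.08 now, so the defendant offers 16.08, keeping 283.92.
Round 1 (the plaintiff proposes): the defendant can get 283.92 next round, worth 0.92 × 283.92 = 261.2064 now, so the plaintiff offers 261.2064, keeping 38.7936.

38.79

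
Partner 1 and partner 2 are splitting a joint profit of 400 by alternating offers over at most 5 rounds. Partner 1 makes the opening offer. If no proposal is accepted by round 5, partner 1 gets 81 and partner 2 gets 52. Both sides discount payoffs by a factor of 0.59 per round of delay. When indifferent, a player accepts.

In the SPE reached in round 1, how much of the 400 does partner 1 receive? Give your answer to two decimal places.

263.26

Round 5 (partner 1 proposes): partner 2 gets 52 if talks fail, so partner 1 offers 52 and keeps 348.
Round 4 (partner 2 proposes): partner 1 can get 348 next round, worth 0.59 × 348 = 205.32 now. Partner 2 offers 205.32 and keeps 400 − 205.32 = 194.68.
Round 3 (partner 1 proposes): partner 2 can get 194.68 next round, worth 0.59 × 194.68 = 114.8612 now, so partner 1 offers 114.8612, keeping 285.1388.
Round 2 (partner 2 proposes): partner 1 can get 285.1388 next round, worth 0.59 × 285.1388 = 168.231892 now; partner 2 offers that and keeps 231.768108.
Round 1 (partner 1 proposes): partner 2 can get 231.768108 next round, worth 0.59 × 231.768108 = 136.74318372 now, so partner 1 offers 136.74318372, keeping 263.25681628.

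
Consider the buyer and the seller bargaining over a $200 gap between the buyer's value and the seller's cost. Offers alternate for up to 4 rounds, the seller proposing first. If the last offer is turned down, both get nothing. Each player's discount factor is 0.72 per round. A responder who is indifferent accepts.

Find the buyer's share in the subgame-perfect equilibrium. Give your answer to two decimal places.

Round 4 (the buyer proposes): rejection yields 0 for the seller; the buyer offers 0 and keeps 200.
Round 3 (the seller proposes): the buyer can get 200 next round, worth 0.72 × 200 = 144 now; the seller offers that and keeps 56.
Round 2 (the buyer proposes): the seller can get 56 next round, worth 0.72 × 56 = 40.32 now. The buyer offers 40.32 and keeps 200 − 40.32 = 159.68.
Round 1 (the seller proposes): the buyer can get 159.68 next round, worth 0.72 × 159.68 = 114.9696 now. The seller offers 114.9696 and keeps 200 − 114.9696 = 85.0304.

114.97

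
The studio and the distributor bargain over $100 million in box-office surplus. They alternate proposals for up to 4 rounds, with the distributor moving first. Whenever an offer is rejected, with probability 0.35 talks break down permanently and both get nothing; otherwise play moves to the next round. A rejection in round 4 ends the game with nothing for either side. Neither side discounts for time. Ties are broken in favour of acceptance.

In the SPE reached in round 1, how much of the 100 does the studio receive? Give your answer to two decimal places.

50.21

By backward induction:
Round 4 (the studio proposes): rejection yields 0 for the distributor; the studio offers 0 and keeps 100.
Round 3 (the distributor proposes): rejecting gives the studio an expected 0.65 × 100 = 65. The distributor offers 65 and keeps 100 − 65 = 35.
Round 2 (the studio proposes): rejecting gives the distributor an expected 0.65 × 35 = 22.75. The studio offers 22.75 and keeps 100 − 22.75 = 77.25.
Round 1 (the distributor proposes): rejecting gives the studio an expected 0.65 × 77.25 = 50.2125; the distributor offers that and keeps 49.7875.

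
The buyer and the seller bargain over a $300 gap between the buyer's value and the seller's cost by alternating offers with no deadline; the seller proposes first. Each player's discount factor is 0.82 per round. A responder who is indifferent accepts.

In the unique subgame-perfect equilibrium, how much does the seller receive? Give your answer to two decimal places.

164.84

Let x be the seller's share when the seller proposes and y be the buyer's share when the buyer proposes.
The buyer accepts iff offered ≥ 0.82·y, so x = 300 − 0.82y. Symmetrically y = 300 − 0.82x.
Substituting: x = 300 − 0.82(300 − 0.82x), giving x(1 − 0.82·0.82) = 300(1 − 0.82).
So x = 300 × 0.18 / 0.3276 ≈ 164.8352, and the buyer receives 300 − x ≈ 135.1648.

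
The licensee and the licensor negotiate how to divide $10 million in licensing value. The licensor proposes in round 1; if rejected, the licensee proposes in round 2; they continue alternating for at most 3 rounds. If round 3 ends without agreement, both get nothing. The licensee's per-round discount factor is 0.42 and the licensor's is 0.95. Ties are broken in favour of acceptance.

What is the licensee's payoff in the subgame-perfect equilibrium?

0.21

Work backward from the last round.
Round 3 (the licensor proposes): the licensee will accept anything ≥ 0, so the licensor offers 0 and keeps 10.
Round 2 (the licensee proposes): the licensor can get 10 next round, worth 0.95 × 10 = 9.5 now. The licensee offers 9.5 and keeps 10 − 9.5 = 0.5.
Round 1 (the licensor proposes): the licensee can get 0.5 next round, worth 0.42 × 0.5 = 0.21 now; the licensor offers that and keeps 9.79.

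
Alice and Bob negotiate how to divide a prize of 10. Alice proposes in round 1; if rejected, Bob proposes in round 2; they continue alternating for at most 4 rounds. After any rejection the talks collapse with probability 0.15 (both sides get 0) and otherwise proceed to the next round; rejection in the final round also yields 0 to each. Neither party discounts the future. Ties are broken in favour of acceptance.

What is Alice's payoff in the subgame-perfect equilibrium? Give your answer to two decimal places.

2.58

Round 4 (Bob proposes): Alice will accept anything ≥ 0, so Bob offers 0 and keeps 10.
Round 3 (Alice proposes): rejecting gives Bob an expected 0.85 × 10 = 8.5. Alice offers 8.5 and keeps 10 − 8.5 = 1.5.
Round 2 (Bob proposes): rejecting gives Alice an expected 0.85 × 1.5 = 1.275, so Bob offers 1.275, keeping 8.725.
Round 1 (Alice proposes): rejecting gives Bob an expected 0.85 × 8.725 = 7.41625, so Alice offers 7.41625, keeping 2.58375.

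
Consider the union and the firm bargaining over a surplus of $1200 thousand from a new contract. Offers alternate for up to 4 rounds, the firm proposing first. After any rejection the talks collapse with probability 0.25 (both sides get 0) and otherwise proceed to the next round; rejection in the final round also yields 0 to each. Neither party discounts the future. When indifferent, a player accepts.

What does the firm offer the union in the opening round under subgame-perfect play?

731.25

By backward induction:
Round 4 (the union proposes): rejection yields 0 for the firm; the union offers 0 and keeps 1200.
Round 3 (the firm proposes): rejecting gives the union an expected 0.75 × 1200 = 900; the firm offers that and keeps 300.
Round 2 (the union proposes): rejecting gives the firm an expected 0.75 × 300 = 225, so the union offers 225, keeping 975.
Round 1 (the firm proposes): rejecting gives the union an expected 0.75 × 975 = 731.25. The firm offers 731.25 and keeps 1200 − 731.25 = 468.75.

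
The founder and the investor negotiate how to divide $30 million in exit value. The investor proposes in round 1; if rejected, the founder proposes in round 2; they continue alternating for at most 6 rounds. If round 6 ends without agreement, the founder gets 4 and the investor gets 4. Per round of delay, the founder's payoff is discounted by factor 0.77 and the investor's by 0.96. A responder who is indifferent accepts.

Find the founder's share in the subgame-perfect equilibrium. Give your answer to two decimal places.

Solve by backward induction from round 6.
Round 6 (the founder proposes): the investor gets 4 if talks fail, so the founder offers 4 and keeps 26.
Round 5 (the investor proposes): the founder can get 26 next round, worth 0.77 × 26 = 20.02 now. The investor offers 20.02 and keeps 30 − 20.02 = 9.98.
Round 4 (the founder proposes): the investor can get 9.98 next round, worth 0.96 × 9.98 = 9.5808 now; the founder offers that and keeps 20.4192.
Round 3 (the investor proposes): the founder can get 20.4192 next round, worth 0.77 × 20.4192 = 15.722784 now, so the investor offers 15.722784, keeping 14.277216.
Round 2 (the founder proposes): the investor can get 14.277216 next round, worth 0.96 × 14.277216 = 13.70612736 now, so the founder offers 13.70612736, keeping 16.29387264.
Round 1 (the investor proposes): the founder can get 16.29387264 next round, worth 0.77 × 16.29387264 = 12.5462819328 now, so the investor offers 12.5462819328, keeping 17.4537180672.

12.55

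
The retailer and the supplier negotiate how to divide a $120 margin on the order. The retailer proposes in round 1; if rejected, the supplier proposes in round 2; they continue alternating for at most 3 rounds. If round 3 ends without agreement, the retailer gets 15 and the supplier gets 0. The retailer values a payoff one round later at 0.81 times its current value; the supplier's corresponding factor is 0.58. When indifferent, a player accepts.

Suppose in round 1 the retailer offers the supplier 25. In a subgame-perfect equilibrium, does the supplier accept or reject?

Accept

Round 3 (the retailer proposes): rejection yields 0 for the supplier; the retailer offers 0 and keeps 120.
Round 2 (the supplier proposes): the retailer can get 120 next round, worth 0.81 × 120 = 97.2 now; the supplier offers that and keeps 22.8.
So by rejecting in round 1, the supplier gets 22.8 next round, worth 0.58 × 22.8 = 13.224 now.
Offer 25 ≥ 13.224, so the supplier accepts.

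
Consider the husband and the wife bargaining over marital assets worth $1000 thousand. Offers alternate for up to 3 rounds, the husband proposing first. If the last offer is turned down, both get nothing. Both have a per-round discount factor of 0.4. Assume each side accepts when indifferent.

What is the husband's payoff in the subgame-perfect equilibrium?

760

Solve by backward induction from round 3.
Round 3 (the husband proposes): the wife will accept anything ≥ 0, so the husband offers 0 and keeps 1000.
Round 2 (the wife proposes): the husband can get 1000 next round, worth 0.4 × 1000 = 400 now. The wife offers 400 and keeps 1000 − 400 = 600.
Round 1 (the husband proposes): the wife can get 600 next round, worth 0.4 × 600 = 240 now. The husband offers 240 and keeps 1000 − 240 = 760.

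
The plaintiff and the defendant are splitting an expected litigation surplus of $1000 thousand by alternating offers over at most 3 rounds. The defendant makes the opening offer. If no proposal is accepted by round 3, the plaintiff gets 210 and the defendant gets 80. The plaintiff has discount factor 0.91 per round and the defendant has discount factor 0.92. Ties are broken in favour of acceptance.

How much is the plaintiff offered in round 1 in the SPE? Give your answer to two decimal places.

248.61

Round 3 (the defendant proposes): the plaintiff gets 210 if talks fail, so the defendant offers 210 and keeps 790.
Round 2 (the plaintiff proposes): the defendant can get 790 next round, worth 0.92 × 790 = 726.8 now, so the plaintiff offers 726.8, keeping 273.2.
Round 1 (the defendant proposes): the plaintiff can get 273.2 next round, worth 0.91 × 273.2 = 248.612 now, so the defendant offers 248.612, keeping 751.388.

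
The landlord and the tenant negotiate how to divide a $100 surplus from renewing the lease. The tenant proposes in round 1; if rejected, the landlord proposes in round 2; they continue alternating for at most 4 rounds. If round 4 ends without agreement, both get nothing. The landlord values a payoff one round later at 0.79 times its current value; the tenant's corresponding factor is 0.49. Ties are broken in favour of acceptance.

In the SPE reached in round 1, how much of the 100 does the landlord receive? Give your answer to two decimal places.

By backward induction:
Round 4 (the landlord proposes): rejection yields 0 for the tenant; the landlord offers 0 and keeps 100.
Round 3 (the tenant proposes): the landlord can get 100 next round, worth 0.79 × 100 = 79 now; the tenant offers that and keeps 21.
Round 2 (the landlord proposes): the tenant can get 21 next round, worth 0.49 × 21 = 10.29 now; the landlord offers that and keeps 89.71.
Round 1 (the tenant proposes): the landlord can get 89.71 next round, worth 0.79 × 89.71 = 70.8709 now. The tenant offers 70.8709 and keeps 100 − 70.8709 = 29.1291.

70.87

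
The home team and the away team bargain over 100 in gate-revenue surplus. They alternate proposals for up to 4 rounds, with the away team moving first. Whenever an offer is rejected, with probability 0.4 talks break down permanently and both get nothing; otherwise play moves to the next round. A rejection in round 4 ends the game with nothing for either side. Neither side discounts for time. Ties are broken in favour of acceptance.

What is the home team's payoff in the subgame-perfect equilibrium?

Round 4 (the home team proposes): rejection yields 0 for the away team; the home team offers 0 and keeps 100.
Round 3 (the away team proposes): rejecting gives the home team an expected 0.6 × 100 = 60, so the away team offers 60, keeping 40.
Round 2 (the home team proposes): rejecting gives the away team an expected 0.6 × 40 = 24, so the home team offers 24, keeping 76.
Round 1 (the away team proposes): rejecting gives the home team an expected 0.6 × 76 = 45.6, so the away team offers 45.6, keeping 54.4.

45.6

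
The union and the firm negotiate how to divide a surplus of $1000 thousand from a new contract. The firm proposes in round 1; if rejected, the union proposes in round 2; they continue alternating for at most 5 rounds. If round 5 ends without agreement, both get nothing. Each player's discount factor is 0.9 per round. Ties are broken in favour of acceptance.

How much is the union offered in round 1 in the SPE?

Round 5 (the firm proposes): rejection yields 0 for the union; the firm offers 0 and keeps 1000.
Round 4 (the union proposes): the firm can get 1000 next round, worth 0.9 × 1000 = 900 now; the union offers that and keeps 100.
Round 3 (the firm proposes): the union can get 100 next round, worth 0.9 × 100 = 90 now. The firm offers 90 and keeps 1000 − 90 = 910.
Round 2 (the union proposes): the firm can get 910 next round, worth 0.9 × 910 = 819 now. The union offers 819 and keeps 1000 − 819 = 181.
Round 1 (the firm proposes): the union can get 181 next round, worth 0.9 × 181 = 162.9 now. The firm offers 162.9 and keeps 1000 − 162.9 = 837.1.

162.9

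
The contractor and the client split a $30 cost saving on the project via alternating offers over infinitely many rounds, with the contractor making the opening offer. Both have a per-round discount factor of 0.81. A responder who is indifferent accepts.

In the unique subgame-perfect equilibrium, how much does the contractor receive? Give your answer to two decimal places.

When the contractor proposes, the client accepts any offer worth at least 0.81 times what the client would get by proposing next round; and vice versa.
This gives x = 30 − 0.81y and y = 30 − 0.81x, where x and y are each side's share when it proposes.
Hence (1 − 0.81·0.81)x = 30(1 − 0.81), i.e. 0.3439·x = 5.7.
x ≈ 16.5746; the client's share is 30 − x ≈ 13.4254.

16.57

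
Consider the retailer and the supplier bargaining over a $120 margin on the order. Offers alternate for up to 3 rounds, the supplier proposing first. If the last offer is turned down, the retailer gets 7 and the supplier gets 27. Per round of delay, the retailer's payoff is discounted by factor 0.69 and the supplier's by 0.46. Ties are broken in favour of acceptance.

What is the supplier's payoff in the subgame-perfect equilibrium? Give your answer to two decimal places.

Round 3 (the supplier proposes): the retailer gets 7 if talks fail, so the supplier offers 7 and keeps 113.
Round 2 (the retailer proposes): the supplier can get 113 next round, worth 0.46 × 113 = 51.98 now; the retailer offers that and keeps 68.02.
Round 1 (the supplier proposes): the retailer can get 68.02 next round, worth 0.69 × 68.02 = 46.9338 now, so the supplier offers 46.9338, keeping 73.0662.

73.07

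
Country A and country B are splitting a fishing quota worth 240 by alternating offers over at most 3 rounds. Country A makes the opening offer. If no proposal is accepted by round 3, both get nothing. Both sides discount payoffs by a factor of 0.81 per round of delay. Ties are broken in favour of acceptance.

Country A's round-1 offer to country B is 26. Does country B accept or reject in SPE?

Reject

Work out country B's continuation value if the offer is rejected.
Round 3 (country A proposes): rejection yields 0 for country B; country A offers 0 and keeps 240.
Round 2 (country B proposes): country A can get 240 next round, worth 0.81 × 240 = 194.4 now; country B offers that and keeps 45.6.
So by rejecting in round 1, country B gets 45.6 next round, worth 0.81 × 45.6 = 36.936 now.
Offer 26 < 36.936, so country B rejects.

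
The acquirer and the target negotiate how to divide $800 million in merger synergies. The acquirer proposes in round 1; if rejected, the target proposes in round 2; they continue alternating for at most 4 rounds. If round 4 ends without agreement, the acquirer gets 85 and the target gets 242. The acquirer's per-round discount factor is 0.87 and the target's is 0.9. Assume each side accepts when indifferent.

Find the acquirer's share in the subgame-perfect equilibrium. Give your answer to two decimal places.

202.54

Round 4 (the target proposes): the acquirer gets 85 if talks fail, so the target offers 85 and keeps 715.
Round 3 (the acquirer proposes): the target can get 715 next round, worth 0.9 × 715 = 643.5 now; the acquirer offers that and keeps 156.5.
Round 2 (the target proposes): the acquirer can get 156.5 next round, worth 0.87 × 156.5 = 136.155 now. The target offers 136.155 and keeps 800 − 136.155 = 663.845.
Round 1 (the acquirer proposes): the target can get 663.845 next round, worth 0.9 × 663.845 = 597.4605 now. The acquirer offers 597.4605 and keeps 800 − 597.4605 = 202.5395.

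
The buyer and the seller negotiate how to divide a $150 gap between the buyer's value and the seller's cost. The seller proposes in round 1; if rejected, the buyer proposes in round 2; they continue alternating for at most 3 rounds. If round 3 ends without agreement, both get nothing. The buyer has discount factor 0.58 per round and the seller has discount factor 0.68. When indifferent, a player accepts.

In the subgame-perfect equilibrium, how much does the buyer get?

27.84

Round 3 (the seller proposes): the buyer will accept anything ≥ 0, so the seller offers 0 and keeps 150.
Round 2 (the buyer proposes): the seller can get 150 next round, worth 0.68 × 150 = 102 now. The buyer offers 102 and keeps 150 − 102 = 48.
Round 1 (the seller proposes): the buyer can get 48 next round, worth 0.58 × 48 = 27.84 now; the seller offers that and keeps 122.16.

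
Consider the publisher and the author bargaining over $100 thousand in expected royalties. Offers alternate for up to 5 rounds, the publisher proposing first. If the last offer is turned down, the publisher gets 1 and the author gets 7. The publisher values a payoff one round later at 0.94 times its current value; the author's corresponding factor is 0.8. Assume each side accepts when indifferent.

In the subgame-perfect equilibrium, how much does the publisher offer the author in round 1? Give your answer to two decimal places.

12.37

Round 5 (the publisher proposes): the author gets 7 if talks fail, so the publisher offers 7 and keeps 93.
Round 4 (the author proposes): the publisher can get 93 next round, worth 0.94 × 93 = 87.42 now, so the author offers 87.42, keeping 12.58.
Round 3 (the publisher proposes): the author can get 12.58 next round, worth 0.8 × 12.58 = 10.064 now, so the publisher offers 10.064, keeping 89.936.
Round 2 (the author proposes): the publisher can get 89.936 next round, worth 0.94 × 89.936 = 84.53984 now; the author offers that and keeps 15.46016.
Round 1 (the publisher proposes): the author can get 15.46016 next round, worth 0.8 × 15.46016 = 12.368128 now; the publisher offers that and keeps 87.631872.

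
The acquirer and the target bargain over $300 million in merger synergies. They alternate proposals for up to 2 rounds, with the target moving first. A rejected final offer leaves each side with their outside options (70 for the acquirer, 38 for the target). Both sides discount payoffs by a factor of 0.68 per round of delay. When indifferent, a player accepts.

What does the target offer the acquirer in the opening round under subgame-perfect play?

Round 2 (the acquirer proposes): the target gets 38 if talks fail, so the acquirer offers 38 and keeps 262.
Round 1 (the target proposes): the acquirer can get 262 next round, worth 0.68 × 262 = 178.16 now, so the target offers 178.16, keeping 121.84.

178.16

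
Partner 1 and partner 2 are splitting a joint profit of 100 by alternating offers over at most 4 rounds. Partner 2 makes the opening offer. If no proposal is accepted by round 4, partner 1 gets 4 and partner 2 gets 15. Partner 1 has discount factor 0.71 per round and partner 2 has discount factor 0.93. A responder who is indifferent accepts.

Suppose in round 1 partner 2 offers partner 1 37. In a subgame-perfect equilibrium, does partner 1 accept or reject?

Reject

Round 4 (partner 1 proposes): partner 2 gets 15 if talks fail, so partner 1 offers 15 and keeps 85.
Round 3 (partner 2 proposes): partner 1 can get 85 next round, worth 0.71 × 85 = 60.35 now, so partner 2 offers 60.35, keeping 39.65.
Round 2 (partner 1 proposes): partner 2 can get 39.65 next round, worth 0.93 × 39.65 = 36.8745 now. Partner 1 offers 36.8745 and keeps 100 − 36.8745 = 63.1255.
So by rejecting in round 1, partner 1 gets 63.1255 next round, worth 0.71 × 63.1255 = 44.819105 now.
Offer 37 < 44.819105, so partner 1 rejects.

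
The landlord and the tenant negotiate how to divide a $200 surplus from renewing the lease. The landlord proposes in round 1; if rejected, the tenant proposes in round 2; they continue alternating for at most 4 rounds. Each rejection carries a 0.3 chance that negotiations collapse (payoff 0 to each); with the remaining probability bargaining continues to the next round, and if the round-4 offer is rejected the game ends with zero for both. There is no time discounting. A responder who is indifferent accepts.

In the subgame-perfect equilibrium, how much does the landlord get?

By backward induction:
Round 4 (the tenant proposes): rejection yields 0 for the landlord; the tenant offers 0 and keeps 200.
Round 3 (the landlord proposes): rejecting gives the tenant an expected 0.7 × 200 = 140. The landlord offers 140 and keeps 200 − 140 = 60.
Round 2 (the tenant proposes): rejecting gives the landlord an expected 0.7 × 60 = 42, so the tenant offers 42, keeping 158.
Round 1 (the landlord proposes): rejecting gives the tenant an expected 0.7 × 158 = 110.6, so the landlord offers 110.6, keeping 89.4.

89.4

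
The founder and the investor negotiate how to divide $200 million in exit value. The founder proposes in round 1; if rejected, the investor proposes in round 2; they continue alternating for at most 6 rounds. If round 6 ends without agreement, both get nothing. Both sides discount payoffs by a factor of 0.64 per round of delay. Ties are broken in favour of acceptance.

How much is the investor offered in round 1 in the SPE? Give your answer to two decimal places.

86.43

Round 6 (the investor proposes): the founder will accept anything ≥ 0, so the investor offers 0 and keeps 200.
Round 5 (the founder proposes): the investor can get 200 next round, worth 0.64 × 200 = 128 now. The founder offers 128 and keeps 200 − 128 = 72.
Round 4 (the investor proposes): the founder can get 72 next round, worth 0.64 × 72 = 46.08 now. The investor offers 46.08 and keeps 200 − 46.08 = 153.92.
Round 3 (the founder proposes): the investor can get 153.92 next round, worth 0.64 × 153.92 = 98.5088 now; the founder offers that and keeps 101.4912.
Round 2 (the investor proposes): the founder can get 101.4912 next round, worth 0.64 × 101.4912 = 64.954368 now; the investor offers that and keeps 135.045632.
Round 1 (the founder proposes): the investor can get 135.045632 next round, worth 0.64 × 135.045632 = 86.42920448 now. The founder offers 86.42920448 and keeps 200 − 86.42920448 = 113.57079552.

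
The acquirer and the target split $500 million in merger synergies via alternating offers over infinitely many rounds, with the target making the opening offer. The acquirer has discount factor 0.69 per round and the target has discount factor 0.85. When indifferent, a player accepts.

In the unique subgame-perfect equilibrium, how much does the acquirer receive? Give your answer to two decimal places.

125.15

In a stationary SPE each proposer offers the other exactly their discounted continuation value.
If the target keeps x when proposing and the acquirer keeps y when proposing, then x = 500 − 0.69y and y = 500 − 0.85x.
Solving: x = 500(1 − 0.69) / (1 − 0.85·0.69) = 155 / 0.4135 ≈ 374.8489.
The acquirer gets 500 − 374.8489 ≈ 125.1511.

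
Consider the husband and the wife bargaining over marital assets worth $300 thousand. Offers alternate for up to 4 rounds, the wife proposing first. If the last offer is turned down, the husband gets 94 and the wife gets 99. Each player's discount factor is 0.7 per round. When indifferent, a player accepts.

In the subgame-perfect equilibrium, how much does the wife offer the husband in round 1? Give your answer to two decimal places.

Round 4 (the husband proposes): the wife gets 99 if talks fail, so the husband offers 99 and keeps 201.
Round 3 (the wife proposes): the husband can get 201 next round, worth 0.7 × 201 = 140.7 now, so the wife offers 140.7, keeping 159.3.
Round 2 (the husband proposes): the wife can get 159.3 next round, worth 0.7 × 159.3 = 111.51 now. The husband offers 111.51 and keeps 300 − 111.51 = 188.49.
Round 1 (the wife proposes): the husband can get 188.49 next round, worth 0.7 × 188.49 = 131.943 now; the wife offers that and keeps 168.057.

131.94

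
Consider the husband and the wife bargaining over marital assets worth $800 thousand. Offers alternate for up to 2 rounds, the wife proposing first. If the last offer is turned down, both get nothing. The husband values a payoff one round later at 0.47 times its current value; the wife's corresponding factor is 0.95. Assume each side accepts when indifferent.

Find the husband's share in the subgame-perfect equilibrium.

Work backward from the last round.
Round 2 (the husband proposes): rejection yields 0 for the wife; the husband offers 0 and keeps 800.
Round 1 (the wife proposes): the husband can get 800 next round, worth 0.47 × 800 = 376 now, so the wife offers 376, keeping 424.

376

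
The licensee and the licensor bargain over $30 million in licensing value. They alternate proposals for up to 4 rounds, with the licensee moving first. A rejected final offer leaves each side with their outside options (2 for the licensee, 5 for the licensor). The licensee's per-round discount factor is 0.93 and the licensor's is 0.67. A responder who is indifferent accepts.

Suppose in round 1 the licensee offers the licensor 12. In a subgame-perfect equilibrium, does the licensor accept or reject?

Reject

Round 4 (the licensor proposes): the licensee gets 2 if talks fail, so the licensor offers 2 and keeps 28.
Round 3 (the licensee proposes): the licensor can get 28 next round, worth 0.67 × 28 = 18.76 now, so the licensee offers 18.76, keeping 11.24.
Round 2 (the licensor proposes): the licensee can get 11.24 next round, worth 0.93 × 11.24 = 10.4532 now; the licensor offers that and keeps 19.5468.
So by rejecting in round 1, the licensor gets 19.5468 next round, worth 0.67 × 19.5468 = 13.096356 now.
Offer 12 < 13.096356, so the licensor rejects.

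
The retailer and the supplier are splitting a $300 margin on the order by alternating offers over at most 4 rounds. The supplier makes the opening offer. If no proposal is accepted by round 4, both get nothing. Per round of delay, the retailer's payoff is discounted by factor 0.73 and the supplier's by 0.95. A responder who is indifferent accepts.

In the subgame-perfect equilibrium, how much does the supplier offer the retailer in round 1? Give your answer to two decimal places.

Solve by backward induction from round 4.
Round 4 (the retailer proposes): the supplier will accept anything ≥ 0, so the retailer offers 0 and keeps 300.
Round 3 (the supplier proposes): the retailer can get 300 next round, worth 0.73 × 300 = 219 now, so the supplier offers 219, keeping 81.
Round 2 (the retailer proposes): the supplier can get 81 next round, worth 0.95 × 81 = 76.95 now; the retailer offers that and keeps 223.05.
Round 1 (the supplier proposes): the retailer can get 223.05 next round, worth 0.73 × 223.05 = 162.8265 now. The supplier offers 162.8265 and keeps 300 − 162.8265 = 137.1735.

162.83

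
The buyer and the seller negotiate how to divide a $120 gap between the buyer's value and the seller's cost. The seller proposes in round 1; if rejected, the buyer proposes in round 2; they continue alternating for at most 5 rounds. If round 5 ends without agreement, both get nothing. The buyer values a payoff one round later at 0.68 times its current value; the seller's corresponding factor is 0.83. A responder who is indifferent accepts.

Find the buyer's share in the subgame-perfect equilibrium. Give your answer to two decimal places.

21.70

By backward induction:
Round 5 (the seller proposes): the buyer will accept anything ≥ 0, so the seller offers 0 and keeps 120.
Round 4 (the buyer proposes): the seller can get 120 next round, worth 0.83 × 120 = 99.6 now; the buyer offers that and keeps 20.4.
Round 3 (the seller proposes): the buyer can get 20.4 next round, worth 0.68 × 20.4 = 13.872 now, so the seller offers 13.872, keeping 106.128.
Round 2 (the buyer proposes): the seller can get 106.128 next round, worth 0.83 × 106.128 = 88.08624 now, so the buyer offers 88.08624, keeping 31.91376.
Round 1 (the seller proposes): the buyer can get 31.91376 next round, worth 0.68 × 31.91376 = 21.7013568 now. The seller offers 21.7013568 and keeps 120 − 21.7013568 = 98.2986432.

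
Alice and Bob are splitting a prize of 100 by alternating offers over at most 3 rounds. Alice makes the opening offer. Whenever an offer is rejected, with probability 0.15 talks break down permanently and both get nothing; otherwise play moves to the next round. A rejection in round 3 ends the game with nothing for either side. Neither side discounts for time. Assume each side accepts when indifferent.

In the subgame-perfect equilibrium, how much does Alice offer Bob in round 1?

Round 3 (Alice proposes): rejection yields 0 for Bob; Alice offers 0 and keeps 100.
Round 2 (Bob proposes): rejecting gives Alice an expected 0.85 × 100 = 85; Bob offers that and keeps 15.
Round 1 (Alice proposes): rejecting gives Bob an expected 0.85 × 15 = 12.75, so Alice offers 12.75, keeping 87.25.

12.75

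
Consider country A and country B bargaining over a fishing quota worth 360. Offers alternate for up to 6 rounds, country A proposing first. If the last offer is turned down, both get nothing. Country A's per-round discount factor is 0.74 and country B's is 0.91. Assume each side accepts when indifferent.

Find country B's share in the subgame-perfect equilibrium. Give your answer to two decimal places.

291.09

Round 6 (country B proposes): rejection yields 0 for country A; country B offers 0 and keeps 360.
Round 5 (country A proposes): country B can get 360 next round, worth 0.91 × 360 = 327.6 now, so country A offers 327.6, keeping 32.4.
Round 4 (country B proposes): country A can get 32.4 next round, worth 0.74 × 32.4 = 23.976 now, so country B offers 23.976, keeping 336.024.
Round 3 (country A proposes): country B can get 336.024 next round, worth 0.91 × 336.024 = 305.78184 now; country A offers that and keeps 54.21816.
Round 2 (country B proposes): country A can get 54.21816 next round, worth 0.74 × 54.21816 = 40.1214384 now, so country B offers 40.1214384, keeping 319.8785616.
Round 1 (country A proposes): country B can get 319.8785616 next round, worth 0.91 × 319.8785616 = 291.089491056 now; country A offers that and keeps 68.910508944.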